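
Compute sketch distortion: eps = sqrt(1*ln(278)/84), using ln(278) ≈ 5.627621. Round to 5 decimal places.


ln(278) ≈ 5.627621.
1*ln(N)/m ≈ 1*5.627621/84 ≈ 0.06699549.
eps = sqrt(0.06699549) ≈ 0.2588349 ≈ 0.25883.

0.25883


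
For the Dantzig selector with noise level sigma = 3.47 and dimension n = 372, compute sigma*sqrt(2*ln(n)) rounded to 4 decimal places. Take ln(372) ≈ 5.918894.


ln(372) ≈ 5.918894.
2*ln(n) ≈ 11.837788.
sqrt(2*ln(n)) ≈ sqrt(11.837788) ≈ 3.440609.
threshold ≈ 3.47*3.440609 = 11.93891323 ≈ 11.9389.

11.9389


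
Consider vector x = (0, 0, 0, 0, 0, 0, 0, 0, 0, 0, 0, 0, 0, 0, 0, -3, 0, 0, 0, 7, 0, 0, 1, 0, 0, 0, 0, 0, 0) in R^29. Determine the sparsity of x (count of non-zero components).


Non-zero positions: [15, 19, 22].
Sparsity = 3.

3


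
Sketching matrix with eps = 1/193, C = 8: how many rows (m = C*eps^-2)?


1/eps = 193.
(1/eps)^2 = 37249.
m = 8*37249 = 297992.

297992


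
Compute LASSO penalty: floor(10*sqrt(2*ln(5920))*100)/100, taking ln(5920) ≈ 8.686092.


ln(5920) ≈ 8.686092.
2*ln(n) ≈ 17.372184.
sqrt(2*ln(n)) ≈ sqrt(17.372184) ≈ 4.167995.
lambda ≈ 10*4.167995 = 41.67995.
floor(lambda*100)/100 = 41.67.

41.67


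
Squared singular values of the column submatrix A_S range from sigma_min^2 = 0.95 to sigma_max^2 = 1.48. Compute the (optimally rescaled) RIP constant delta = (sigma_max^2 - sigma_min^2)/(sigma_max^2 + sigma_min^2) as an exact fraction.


lambda_max - lambda_min = 1.48 - 0.95 = 0.53.
lambda_max + lambda_min = 1.48 + 0.95 = 2.43.
delta = 0.53/2.43 = 53/243.

53/243


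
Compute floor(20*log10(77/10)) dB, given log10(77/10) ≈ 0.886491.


||x||/||e|| = 77/10.
log10(77/10) ≈ 0.886491.
20*log10(||x||/||e||) ≈ 20*0.886491 = 17.72982.
floor(17.72982) = 17.

17


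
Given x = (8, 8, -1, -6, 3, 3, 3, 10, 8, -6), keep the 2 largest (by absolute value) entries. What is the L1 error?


Sorted |x_i| descending: [10, 8, 8, 8, 6, 6, 3, 3, 3, 1]
Keep top 2: [10, 8]
Tail entries: [8, 8, 6, 6, 3, 3, 3, 1]
L1 error = sum of tail = 38.

38


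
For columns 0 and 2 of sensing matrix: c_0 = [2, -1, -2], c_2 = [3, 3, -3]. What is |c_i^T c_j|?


Inner product: 2*3 + -1*3 + -2*-3
Products: [6, -3, 6]
Sum = 9.
|dot| = 9.

9


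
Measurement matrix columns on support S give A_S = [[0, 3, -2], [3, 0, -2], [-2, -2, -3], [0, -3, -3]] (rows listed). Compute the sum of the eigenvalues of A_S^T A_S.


Sum of eigenvalues of A_S^T A_S = trace(A_S^T A_S) = sum of squared column norms of A_S.
A_S^T A_S diagonal: [13, 22, 26].
trace = 13 + 22 + 26 = 61.

61


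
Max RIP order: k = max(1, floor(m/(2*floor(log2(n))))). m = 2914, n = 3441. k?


floor(log2(3441)) = 11.
2*11 = 22.
m/(2*floor(log2(n))) = 2914/22 ≈ 132.4545.
floor = 132.
k = max(1, 132) = 132.

132


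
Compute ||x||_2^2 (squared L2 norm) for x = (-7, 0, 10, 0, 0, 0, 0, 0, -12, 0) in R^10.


Non-zero entries: [(0, -7), (2, 10), (8, -12)]
Squares: [49, 100, 144]
||x||_2^2 = sum = 293.

293


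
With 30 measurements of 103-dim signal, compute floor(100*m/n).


100*m/n = 100*30/103 ≈ 29.1262.
floor = 29.

29


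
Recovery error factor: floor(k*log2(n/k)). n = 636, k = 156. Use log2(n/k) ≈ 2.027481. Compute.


log2(n/k) = log2(636/156) ≈ 2.027481.
k*log2(n/k) ≈ 156*2.027481 = 316.287036.
floor(316.287036) = 316.

316


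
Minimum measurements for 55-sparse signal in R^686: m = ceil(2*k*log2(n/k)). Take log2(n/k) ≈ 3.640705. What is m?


log2(n/k) = log2(686/55) ≈ 3.640705.
2*k*log2(n/k) ≈ 2*55*3.640705 = 400.47755.
m = ceil(400.47755) = 401.

401


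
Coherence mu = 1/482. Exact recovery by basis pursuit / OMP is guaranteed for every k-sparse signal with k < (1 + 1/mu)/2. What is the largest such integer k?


1/mu = 482.
1 + 1/mu = 483.
(1 + 1/mu)/2 = 241.5 is not an integer, so k_max = floor(241.5) = 241.

241


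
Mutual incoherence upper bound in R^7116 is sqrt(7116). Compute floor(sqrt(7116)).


84^2 = 7056 <= 7116 < 7225 = 85^2, so 84 <= sqrt(7116) < 85.
floor(sqrt(7116)) = 84.

84


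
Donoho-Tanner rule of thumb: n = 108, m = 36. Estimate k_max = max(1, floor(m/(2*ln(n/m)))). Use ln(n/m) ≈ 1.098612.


n/m = 108/36 = 3.
ln(n/m) ≈ 1.098612.
2*ln(n/m) ≈ 2.197224.
m/(2*ln(n/m)) ≈ 36/2.197224 ≈ 16.3843.
floor = 16.
k_max = max(1, 16) = 16.

16


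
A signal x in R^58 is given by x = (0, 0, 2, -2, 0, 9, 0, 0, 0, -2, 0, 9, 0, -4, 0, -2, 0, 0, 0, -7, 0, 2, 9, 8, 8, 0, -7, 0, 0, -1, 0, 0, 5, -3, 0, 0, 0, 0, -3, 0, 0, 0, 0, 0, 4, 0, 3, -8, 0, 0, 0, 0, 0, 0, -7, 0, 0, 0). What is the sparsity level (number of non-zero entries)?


Non-zero positions: [2, 3, 5, 9, 11, 13, 15, 19, 21, 22, 23, 24, 26, 29, 32, 33, 38, 44, 46, 47, 54].
Sparsity = 21.

21


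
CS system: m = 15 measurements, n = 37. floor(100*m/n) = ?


100*m/n = 100*15/37 ≈ 40.5405.
floor = 40.

40


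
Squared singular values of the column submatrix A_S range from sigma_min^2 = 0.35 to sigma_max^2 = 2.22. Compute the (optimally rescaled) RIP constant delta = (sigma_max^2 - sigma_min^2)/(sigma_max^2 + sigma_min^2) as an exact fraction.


lambda_max - lambda_min = 2.22 - 0.35 = 1.87.
lambda_max + lambda_min = 2.22 + 0.35 = 2.57.
delta = 1.87/2.57 = 187/257.

187/257


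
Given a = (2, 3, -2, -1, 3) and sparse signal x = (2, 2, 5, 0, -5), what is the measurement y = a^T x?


Non-zero terms: ['2*2', '3*2', '-2*5', '3*-5']
Products: [4, 6, -10, -15]
y = sum = -15.

-15


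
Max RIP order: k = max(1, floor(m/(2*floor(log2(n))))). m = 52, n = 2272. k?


floor(log2(2272)) = 11.
2*11 = 22.
m/(2*floor(log2(n))) = 52/22 ≈ 2.3636.
floor = 2.
k = max(1, 2) = 2.

2


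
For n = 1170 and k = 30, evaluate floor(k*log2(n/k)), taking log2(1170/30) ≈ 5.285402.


log2(n/k) = log2(1170/30) ≈ 5.285402.
k*log2(n/k) ≈ 30*5.285402 = 158.56206.
floor(158.56206) = 158.

158


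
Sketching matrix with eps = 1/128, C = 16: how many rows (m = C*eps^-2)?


1/eps = 128.
(1/eps)^2 = 16384.
m = 16*16384 = 262144.

262144


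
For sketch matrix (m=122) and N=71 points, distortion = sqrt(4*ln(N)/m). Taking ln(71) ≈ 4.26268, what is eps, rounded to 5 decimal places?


ln(71) ≈ 4.26268.
4*ln(N)/m ≈ 4*4.26268/122 ≈ 0.13976.
eps = sqrt(0.13976) ≈ 0.3738449 ≈ 0.37384.

0.37384


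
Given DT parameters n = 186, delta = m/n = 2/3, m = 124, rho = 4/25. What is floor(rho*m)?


m = 2/3*186 = 124.
rho = 4/25.
rho*m = 4/25*124 = 19.84.
k = floor(19.84) = 19.

19


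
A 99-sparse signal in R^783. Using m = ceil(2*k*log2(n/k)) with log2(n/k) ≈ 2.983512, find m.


log2(n/k) = log2(783/99) ≈ 2.983512.
2*k*log2(n/k) ≈ 2*99*2.983512 = 590.735376.
m = ceil(590.735376) = 591.

591


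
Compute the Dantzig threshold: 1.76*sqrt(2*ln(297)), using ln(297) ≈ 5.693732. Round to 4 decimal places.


ln(297) ≈ 5.693732.
2*ln(n) ≈ 11.387464.
sqrt(2*ln(n)) ≈ sqrt(11.387464) ≈ 3.374532.
threshold ≈ 1.76*3.374532 = 5.93917632 ≈ 5.9392.

5.9392


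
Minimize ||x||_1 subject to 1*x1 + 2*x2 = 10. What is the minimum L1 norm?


Axis intercepts:
  x1 = 10, x2 = 0: L1 = 10
  x1 = 0, x2 = 5: L1 = 5
x* = (0, 5)
||x*||_1 = 5.

5


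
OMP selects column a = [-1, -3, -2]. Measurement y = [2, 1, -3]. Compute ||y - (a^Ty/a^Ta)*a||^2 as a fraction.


a^T a = 14.
a^T y = 1.
coeff = 1/14 = 1/14.
||r||^2 = 195/14.

195/14


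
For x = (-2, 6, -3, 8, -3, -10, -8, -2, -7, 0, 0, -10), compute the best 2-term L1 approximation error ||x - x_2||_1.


Sorted |x_i| descending: [10, 10, 8, 8, 7, 6, 3, 3, 2, 2, 0, 0]
Keep top 2: [10, 10]
Tail entries: [8, 8, 7, 6, 3, 3, 2, 2, 0, 0]
L1 error = sum of tail = 39.

39


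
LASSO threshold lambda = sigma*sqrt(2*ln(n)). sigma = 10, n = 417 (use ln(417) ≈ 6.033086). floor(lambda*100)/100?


ln(417) ≈ 6.033086.
2*ln(n) ≈ 12.066172.
sqrt(2*ln(n)) ≈ sqrt(12.066172) ≈ 3.47364.
lambda ≈ 10*3.47364 = 34.7364.
floor(lambda*100)/100 = 34.73.

34.73


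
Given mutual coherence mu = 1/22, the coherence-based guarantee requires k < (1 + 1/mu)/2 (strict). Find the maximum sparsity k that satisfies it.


1/mu = 22.
1 + 1/mu = 23.
(1 + 1/mu)/2 = 11.5 is not an integer, so k_max = floor(11.5) = 11.

11


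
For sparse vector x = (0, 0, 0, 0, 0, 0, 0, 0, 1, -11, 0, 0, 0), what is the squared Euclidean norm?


Non-zero entries: [(8, 1), (9, -11)]
Squares: [1, 121]
||x||_2^2 = sum = 122.

122


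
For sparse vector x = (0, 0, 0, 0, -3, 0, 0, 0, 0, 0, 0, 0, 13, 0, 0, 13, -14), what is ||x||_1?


Non-zero entries: [(4, -3), (12, 13), (15, 13), (16, -14)]
Absolute values: [3, 13, 13, 14]
||x||_1 = sum = 43.

43


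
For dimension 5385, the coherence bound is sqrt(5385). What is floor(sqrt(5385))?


73^2 = 5329 <= 5385 < 5476 = 74^2, so 73 <= sqrt(5385) < 74.
floor(sqrt(5385)) = 73.

73


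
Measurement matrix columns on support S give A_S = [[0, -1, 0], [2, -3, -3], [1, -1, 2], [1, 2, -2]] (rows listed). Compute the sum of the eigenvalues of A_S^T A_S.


Sum of eigenvalues of A_S^T A_S = trace(A_S^T A_S) = sum of squared column norms of A_S.
A_S^T A_S diagonal: [6, 15, 17].
trace = 6 + 15 + 17 = 38.

38


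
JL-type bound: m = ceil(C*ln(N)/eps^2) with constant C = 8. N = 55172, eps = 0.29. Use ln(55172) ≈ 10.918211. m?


ln(55172) ≈ 10.918211.
eps^2 = 0.29^2 = 0.0841.
C*ln(N)/eps^2 ≈ 8*10.918211/0.0841 ≈ 1038.5932.
m = ceil(1038.5932) = 1039.

1039


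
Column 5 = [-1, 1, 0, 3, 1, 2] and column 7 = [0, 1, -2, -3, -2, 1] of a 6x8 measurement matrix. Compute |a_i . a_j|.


Inner product: -1*0 + 1*1 + 0*-2 + 3*-3 + 1*-2 + 2*1
Products: [0, 1, 0, -9, -2, 2]
Sum = -8.
|dot| = 8.

8


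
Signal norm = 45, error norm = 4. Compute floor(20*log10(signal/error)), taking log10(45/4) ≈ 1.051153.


||x||/||e|| = 45/4.
log10(45/4) ≈ 1.051153.
20*log10(||x||/||e||) ≈ 20*1.051153 = 21.02306.
floor(21.02306) = 21.

21


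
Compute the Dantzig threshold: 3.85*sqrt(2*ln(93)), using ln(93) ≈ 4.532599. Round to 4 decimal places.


ln(93) ≈ 4.532599.
2*ln(n) ≈ 9.065198.
sqrt(2*ln(n)) ≈ sqrt(9.065198) ≈ 3.010847.
threshold ≈ 3.85*3.010847 = 11.59176095 ≈ 11.5918.

11.5918


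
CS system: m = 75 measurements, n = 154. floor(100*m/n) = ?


100*m/n = 100*75/154 ≈ 48.7013.
floor = 48.

48


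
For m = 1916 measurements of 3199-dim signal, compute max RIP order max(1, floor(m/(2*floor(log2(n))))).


floor(log2(3199)) = 11.
2*11 = 22.
m/(2*floor(log2(n))) = 1916/22 ≈ 87.0909.
floor = 87.
k = max(1, 87) = 87.

87


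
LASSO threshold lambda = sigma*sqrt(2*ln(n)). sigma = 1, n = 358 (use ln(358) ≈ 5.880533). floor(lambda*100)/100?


ln(358) ≈ 5.880533.
2*ln(n) ≈ 11.761066.
sqrt(2*ln(n)) ≈ sqrt(11.761066) ≈ 3.429441.
lambda ≈ 1*3.429441 = 3.429441.
floor(lambda*100)/100 = 3.42.

3.42


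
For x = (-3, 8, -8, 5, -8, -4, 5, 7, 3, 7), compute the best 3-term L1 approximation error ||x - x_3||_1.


Sorted |x_i| descending: [8, 8, 8, 7, 7, 5, 5, 4, 3, 3]
Keep top 3: [8, 8, 8]
Tail entries: [7, 7, 5, 5, 4, 3, 3]
L1 error = sum of tail = 34.

34


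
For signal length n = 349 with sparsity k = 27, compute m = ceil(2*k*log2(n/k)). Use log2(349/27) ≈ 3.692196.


log2(n/k) = log2(349/27) ≈ 3.692196.
2*k*log2(n/k) ≈ 2*27*3.692196 = 199.378584.
m = ceil(199.378584) = 200.

200


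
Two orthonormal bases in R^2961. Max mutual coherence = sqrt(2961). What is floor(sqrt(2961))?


54^2 = 2916 <= 2961 < 3025 = 55^2, so 54 <= sqrt(2961) < 55.
floor(sqrt(2961)) = 54.

54


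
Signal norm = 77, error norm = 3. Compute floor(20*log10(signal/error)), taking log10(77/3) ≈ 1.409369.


||x||/||e|| = 77/3.
log10(77/3) ≈ 1.409369.
20*log10(||x||/||e||) ≈ 20*1.409369 = 28.18738.
floor(28.18738) = 28.

28


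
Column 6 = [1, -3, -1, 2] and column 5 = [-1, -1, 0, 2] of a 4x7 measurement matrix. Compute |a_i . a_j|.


Inner product: 1*-1 + -3*-1 + -1*0 + 2*2
Products: [-1, 3, 0, 4]
Sum = 6.
|dot| = 6.

6


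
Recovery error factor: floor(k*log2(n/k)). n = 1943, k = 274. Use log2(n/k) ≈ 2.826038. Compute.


log2(n/k) = log2(1943/274) ≈ 2.826038.
k*log2(n/k) ≈ 274*2.826038 = 774.334412.
floor(774.334412) = 774.

774


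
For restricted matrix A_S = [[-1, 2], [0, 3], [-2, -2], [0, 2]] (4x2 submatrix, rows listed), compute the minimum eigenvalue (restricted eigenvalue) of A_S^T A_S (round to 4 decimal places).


A_S^T A_S = [[5, 2], [2, 21]].
trace = 26.
det = 101.
disc = trace^2 - 4*det = 676 - 4*101 = 272.
sqrt(272) ≈ 16.492423.
lam_min = (26 - sqrt(272))/2 ≈ (26 - 16.492423)/2 = 4.7537885 ≈ 4.7538.

4.7538


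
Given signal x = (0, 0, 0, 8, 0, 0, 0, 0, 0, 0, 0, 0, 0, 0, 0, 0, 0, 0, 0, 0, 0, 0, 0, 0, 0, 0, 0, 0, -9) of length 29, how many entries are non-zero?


Non-zero positions: [3, 28].
Sparsity = 2.

2


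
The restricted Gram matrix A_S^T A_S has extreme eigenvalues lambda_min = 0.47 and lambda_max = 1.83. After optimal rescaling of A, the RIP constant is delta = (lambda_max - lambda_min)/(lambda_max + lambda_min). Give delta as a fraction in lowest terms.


lambda_max - lambda_min = 1.83 - 0.47 = 1.36.
lambda_max + lambda_min = 1.83 + 0.47 = 2.30.
delta = 1.36/2.30 = 136/230 = 68/115.

68/115


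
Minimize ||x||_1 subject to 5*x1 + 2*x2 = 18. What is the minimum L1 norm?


Axis intercepts:
  x1 = 18/5, x2 = 0: L1 = 18/5
  x1 = 0, x2 = 9: L1 = 9
x* = (18/5, 0)
||x*||_1 = 18/5.

18/5


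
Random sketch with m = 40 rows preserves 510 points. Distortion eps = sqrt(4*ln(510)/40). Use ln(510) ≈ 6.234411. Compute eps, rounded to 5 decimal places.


ln(510) ≈ 6.234411.
4*ln(N)/m ≈ 4*6.234411/40 ≈ 0.6234411.
eps = sqrt(0.6234411) ≈ 0.7895829 ≈ 0.78958.

0.78958


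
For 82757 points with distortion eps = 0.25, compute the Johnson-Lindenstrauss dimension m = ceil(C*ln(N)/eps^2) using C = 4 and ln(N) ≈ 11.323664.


ln(82757) ≈ 11.323664.
eps^2 = 0.25^2 = 0.0625.
C*ln(N)/eps^2 ≈ 4*11.323664/0.0625 ≈ 724.7145.
m = ceil(724.7145) = 725.

725


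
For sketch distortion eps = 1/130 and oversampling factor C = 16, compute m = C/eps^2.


1/eps = 130.
(1/eps)^2 = 16900.
m = 16*16900 = 270400.

270400


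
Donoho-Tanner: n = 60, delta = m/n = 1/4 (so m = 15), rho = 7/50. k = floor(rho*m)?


m = 1/4*60 = 15.
rho = 7/50.
rho*m = 7/50*15 = 2.1.
k = floor(2.1) = 2.

2


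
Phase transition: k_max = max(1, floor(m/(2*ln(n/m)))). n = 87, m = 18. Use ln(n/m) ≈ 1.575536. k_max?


n/m = 87/18 = 29/6.
ln(n/m) ≈ 1.575536.
2*ln(n/m) ≈ 3.151072.
m/(2*ln(n/m)) ≈ 18/3.151072 ≈ 5.7123.
floor = 5.
k_max = max(1, 5) = 5.

5


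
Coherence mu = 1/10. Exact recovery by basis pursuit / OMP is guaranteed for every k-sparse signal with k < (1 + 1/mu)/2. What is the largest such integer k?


1/mu = 10.
1 + 1/mu = 11.
(1 + 1/mu)/2 = 5.5 is not an integer, so k_max = floor(5.5) = 5.

5


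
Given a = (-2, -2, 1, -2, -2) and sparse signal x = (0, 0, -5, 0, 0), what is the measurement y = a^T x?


Non-zero terms: ['1*-5']
Products: [-5]
y = sum = -5.

-5


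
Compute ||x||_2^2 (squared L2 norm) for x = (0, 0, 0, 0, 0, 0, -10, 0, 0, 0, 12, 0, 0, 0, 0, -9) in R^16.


Non-zero entries: [(6, -10), (10, 12), (15, -9)]
Squares: [100, 144, 81]
||x||_2^2 = sum = 325.

325


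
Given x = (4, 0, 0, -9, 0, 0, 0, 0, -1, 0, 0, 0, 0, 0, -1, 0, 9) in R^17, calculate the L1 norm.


Non-zero entries: [(0, 4), (3, -9), (8, -1), (14, -1), (16, 9)]
Absolute values: [4, 9, 1, 1, 9]
||x||_1 = sum = 24.

24


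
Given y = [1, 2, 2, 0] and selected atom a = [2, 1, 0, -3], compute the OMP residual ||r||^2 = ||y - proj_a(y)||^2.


a^T a = 14.
a^T y = 4.
coeff = 4/14 = 2/7.
||r||^2 = 55/7.

55/7


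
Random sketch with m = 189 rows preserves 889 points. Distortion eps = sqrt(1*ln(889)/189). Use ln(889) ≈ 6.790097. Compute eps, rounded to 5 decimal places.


ln(889) ≈ 6.790097.
1*ln(N)/m ≈ 1*6.790097/189 ≈ 0.03592644.
eps = sqrt(0.03592644) ≈ 0.1895427 ≈ 0.18954.

0.18954


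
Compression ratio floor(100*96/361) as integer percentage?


100*m/n = 100*96/361 ≈ 26.5928.
floor = 26.

26


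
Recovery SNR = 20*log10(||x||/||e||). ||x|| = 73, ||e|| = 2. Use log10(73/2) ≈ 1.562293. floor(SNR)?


||x||/||e|| = 73/2.
log10(73/2) ≈ 1.562293.
20*log10(||x||/||e||) ≈ 20*1.562293 = 31.24586.
floor(31.24586) = 31.

31


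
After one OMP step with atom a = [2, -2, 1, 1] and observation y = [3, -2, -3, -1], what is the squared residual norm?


a^T a = 10.
a^T y = 6.
coeff = 6/10 = 3/5.
||r||^2 = 97/5.

97/5


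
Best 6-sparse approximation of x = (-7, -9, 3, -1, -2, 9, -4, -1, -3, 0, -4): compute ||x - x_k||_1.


Sorted |x_i| descending: [9, 9, 7, 4, 4, 3, 3, 2, 1, 1, 0]
Keep top 6: [9, 9, 7, 4, 4, 3]
Tail entries: [3, 2, 1, 1, 0]
L1 error = sum of tail = 7.

7


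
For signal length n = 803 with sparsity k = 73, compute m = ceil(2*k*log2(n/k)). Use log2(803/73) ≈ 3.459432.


log2(n/k) = log2(803/73) ≈ 3.459432.
2*k*log2(n/k) ≈ 2*73*3.459432 = 505.077072.
m = ceil(505.077072) = 506.

506


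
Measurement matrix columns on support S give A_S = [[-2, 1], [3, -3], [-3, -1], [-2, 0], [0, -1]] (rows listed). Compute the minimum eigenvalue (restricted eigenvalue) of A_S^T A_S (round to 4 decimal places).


A_S^T A_S = [[26, -8], [-8, 12]].
trace = 38.
det = 248.
disc = trace^2 - 4*det = 1444 - 4*248 = 452.
sqrt(452) ≈ 21.260292.
lam_min = (38 - sqrt(452))/2 ≈ (38 - 21.260292)/2 = 8.369854 ≈ 8.3699.

8.3699


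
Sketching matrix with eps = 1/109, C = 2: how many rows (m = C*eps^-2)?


1/eps = 109.
(1/eps)^2 = 11881.
m = 2*11881 = 23762.

23762


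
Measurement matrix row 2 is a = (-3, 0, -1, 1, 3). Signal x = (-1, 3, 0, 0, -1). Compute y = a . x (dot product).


Non-zero terms: ['-3*-1', '0*3', '3*-1']
Products: [3, 0, -3]
y = sum = 0.

0


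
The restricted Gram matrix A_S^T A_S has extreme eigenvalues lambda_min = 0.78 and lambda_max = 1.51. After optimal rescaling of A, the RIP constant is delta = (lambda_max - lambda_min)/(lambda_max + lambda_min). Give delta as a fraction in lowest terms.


lambda_max - lambda_min = 1.51 - 0.78 = 0.73.
lambda_max + lambda_min = 1.51 + 0.78 = 2.29.
delta = 0.73/2.29 = 73/229.

73/229


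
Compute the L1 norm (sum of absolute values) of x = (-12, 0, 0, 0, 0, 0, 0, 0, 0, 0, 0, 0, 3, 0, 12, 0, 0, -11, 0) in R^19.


Non-zero entries: [(0, -12), (12, 3), (14, 12), (17, -11)]
Absolute values: [12, 3, 12, 11]
||x||_1 = sum = 38.

38


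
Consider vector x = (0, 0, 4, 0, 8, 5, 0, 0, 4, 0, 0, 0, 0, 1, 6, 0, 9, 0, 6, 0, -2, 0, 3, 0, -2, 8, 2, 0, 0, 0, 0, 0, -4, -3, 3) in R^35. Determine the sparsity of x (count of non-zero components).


Non-zero positions: [2, 4, 5, 8, 13, 14, 16, 18, 20, 22, 24, 25, 26, 32, 33, 34].
Sparsity = 16.

16


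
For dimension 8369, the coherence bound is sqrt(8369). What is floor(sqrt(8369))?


91^2 = 8281 <= 8369 < 8464 = 92^2, so 91 <= sqrt(8369) < 92.
floor(sqrt(8369)) = 91.

91


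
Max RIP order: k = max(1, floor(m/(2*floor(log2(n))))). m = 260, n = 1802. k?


floor(log2(1802)) = 10.
2*10 = 20.
m/(2*floor(log2(n))) = 260/20 ≈ 13.0.
floor = 13.
k = max(1, 13) = 13.

13


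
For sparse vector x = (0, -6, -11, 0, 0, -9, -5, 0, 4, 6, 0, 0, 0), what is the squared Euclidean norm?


Non-zero entries: [(1, -6), (2, -11), (5, -9), (6, -5), (8, 4), (9, 6)]
Squares: [36, 121, 81, 25, 16, 36]
||x||_2^2 = sum = 315.

315


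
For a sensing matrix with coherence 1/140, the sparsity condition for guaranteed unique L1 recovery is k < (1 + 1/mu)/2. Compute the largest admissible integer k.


1/mu = 140.
1 + 1/mu = 141.
(1 + 1/mu)/2 = 70.5 is not an integer, so k_max = floor(70.5) = 70.

70


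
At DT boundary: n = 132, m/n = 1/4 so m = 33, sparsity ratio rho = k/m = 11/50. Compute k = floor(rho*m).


m = 1/4*132 = 33.
rho = 11/50.
rho*m = 11/50*33 = 7.26.
k = floor(7.26) = 7.

7


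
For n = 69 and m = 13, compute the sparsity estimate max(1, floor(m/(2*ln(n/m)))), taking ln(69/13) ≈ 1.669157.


n/m = 69/13.
ln(n/m) ≈ 1.669157.
2*ln(n/m) ≈ 3.338314.
m/(2*ln(n/m)) ≈ 13/3.338314 ≈ 3.8942.
floor = 3.
k_max = max(1, 3) = 3.

3


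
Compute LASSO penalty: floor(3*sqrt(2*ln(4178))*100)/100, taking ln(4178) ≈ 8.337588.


ln(4178) ≈ 8.337588.
2*ln(n) ≈ 16.675176.
sqrt(2*ln(n)) ≈ sqrt(16.675176) ≈ 4.083525.
lambda ≈ 3*4.083525 = 12.250575.
floor(lambda*100)/100 = 12.25.

12.25


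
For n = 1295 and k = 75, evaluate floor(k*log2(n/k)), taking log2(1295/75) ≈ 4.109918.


log2(n/k) = log2(1295/75) ≈ 4.109918.
k*log2(n/k) ≈ 75*4.109918 = 308.24385.
floor(308.24385) = 308.

308


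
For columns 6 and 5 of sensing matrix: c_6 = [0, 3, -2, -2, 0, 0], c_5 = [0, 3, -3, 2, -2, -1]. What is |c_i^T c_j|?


Inner product: 0*0 + 3*3 + -2*-3 + -2*2 + 0*-2 + 0*-1
Products: [0, 9, 6, -4, 0, 0]
Sum = 11.
|dot| = 11.

11


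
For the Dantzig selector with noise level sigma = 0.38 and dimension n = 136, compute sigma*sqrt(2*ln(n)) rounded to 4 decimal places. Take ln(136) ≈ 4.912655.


ln(136) ≈ 4.912655.
2*ln(n) ≈ 9.82531.
sqrt(2*ln(n)) ≈ sqrt(9.82531) ≈ 3.134535.
threshold ≈ 0.38*3.134535 = 1.1911233 ≈ 1.1911.

1.1911


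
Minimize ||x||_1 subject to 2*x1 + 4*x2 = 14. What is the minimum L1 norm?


Axis intercepts:
  x1 = 7, x2 = 0: L1 = 7
  x1 = 0, x2 = 7/2: L1 = 7/2
x* = (0, 7/2)
||x*||_1 = 7/2.

7/2


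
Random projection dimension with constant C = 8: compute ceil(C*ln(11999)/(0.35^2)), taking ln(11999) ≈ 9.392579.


ln(11999) ≈ 9.392579.
eps^2 = 0.35^2 = 0.1225.
C*ln(N)/eps^2 ≈ 8*9.392579/0.1225 ≈ 613.3929.
m = ceil(613.3929) = 614.

614


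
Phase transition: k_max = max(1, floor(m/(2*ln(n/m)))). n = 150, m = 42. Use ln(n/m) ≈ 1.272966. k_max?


n/m = 150/42 = 25/7.
ln(n/m) ≈ 1.272966.
2*ln(n/m) ≈ 2.545932.
m/(2*ln(n/m)) ≈ 42/2.545932 ≈ 16.4969.
floor = 16.
k_max = max(1, 16) = 16.

16


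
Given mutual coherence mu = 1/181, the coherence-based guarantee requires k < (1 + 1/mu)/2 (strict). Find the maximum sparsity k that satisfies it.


1/mu = 181.
1 + 1/mu = 182.
(1 + 1/mu)/2 = 91 is an integer and the inequality is strict, so k_max = 91 - 1 = 90.

90


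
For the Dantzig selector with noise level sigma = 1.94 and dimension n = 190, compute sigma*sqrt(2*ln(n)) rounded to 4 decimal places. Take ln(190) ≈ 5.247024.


ln(190) ≈ 5.247024.
2*ln(n) ≈ 10.494048.
sqrt(2*ln(n)) ≈ sqrt(10.494048) ≈ 3.239452.
threshold ≈ 1.94*3.239452 = 6.28453688 ≈ 6.2845.

6.2845


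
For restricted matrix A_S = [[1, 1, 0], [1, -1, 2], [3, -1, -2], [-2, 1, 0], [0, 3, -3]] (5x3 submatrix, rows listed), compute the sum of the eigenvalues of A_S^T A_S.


Sum of eigenvalues of A_S^T A_S = trace(A_S^T A_S) = sum of squared column norms of A_S.
A_S^T A_S diagonal: [15, 13, 17].
trace = 15 + 13 + 17 = 45.

45


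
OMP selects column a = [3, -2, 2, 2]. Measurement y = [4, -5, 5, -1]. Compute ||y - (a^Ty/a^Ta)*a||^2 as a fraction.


a^T a = 21.
a^T y = 30.
coeff = 30/21 = 10/7.
||r||^2 = 169/7.

169/7


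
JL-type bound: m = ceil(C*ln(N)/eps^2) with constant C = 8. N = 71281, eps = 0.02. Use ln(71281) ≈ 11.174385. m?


ln(71281) ≈ 11.174385.
eps^2 = 0.02^2 = 0.0004.
C*ln(N)/eps^2 ≈ 8*11.174385/0.0004 ≈ 223487.7.
m = ceil(223487.7) = 223488.

223488


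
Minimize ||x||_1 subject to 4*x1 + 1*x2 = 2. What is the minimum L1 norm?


Axis intercepts:
  x1 = 1/2, x2 = 0: L1 = 1/2
  x1 = 0, x2 = 2: L1 = 2
x* = (1/2, 0)
||x*||_1 = 1/2.

1/2


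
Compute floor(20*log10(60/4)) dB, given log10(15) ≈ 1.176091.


||x||/||e|| = 60/4 = 15.
log10(15) ≈ 1.176091.
20*log10(||x||/||e||) ≈ 20*1.176091 = 23.52182.
floor(23.52182) = 23.

23


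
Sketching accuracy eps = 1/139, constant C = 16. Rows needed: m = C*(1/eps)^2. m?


1/eps = 139.
(1/eps)^2 = 19321.
m = 16*19321 = 309136.

309136


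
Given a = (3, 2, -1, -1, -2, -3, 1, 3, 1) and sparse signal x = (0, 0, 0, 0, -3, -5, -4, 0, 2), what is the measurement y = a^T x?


Non-zero terms: ['-2*-3', '-3*-5', '1*-4', '1*2']
Products: [6, 15, -4, 2]
y = sum = 19.

19


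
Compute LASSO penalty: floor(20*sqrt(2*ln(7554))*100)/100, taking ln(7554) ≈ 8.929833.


ln(7554) ≈ 8.929833.
2*ln(n) ≈ 17.859666.
sqrt(2*ln(n)) ≈ sqrt(17.859666) ≈ 4.22607.
lambda ≈ 20*4.22607 = 84.5214.
floor(lambda*100)/100 = 84.52.

84.52


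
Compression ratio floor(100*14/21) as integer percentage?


100*m/n = 100*14/21 ≈ 66.6667.
floor = 66.

66


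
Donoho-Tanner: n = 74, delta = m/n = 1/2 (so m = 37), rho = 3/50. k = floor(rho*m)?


m = 1/2*74 = 37.
rho = 3/50.
rho*m = 3/50*37 = 2.22.
k = floor(2.22) = 2.

2


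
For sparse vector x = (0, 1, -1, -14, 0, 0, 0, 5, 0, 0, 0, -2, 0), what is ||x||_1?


Non-zero entries: [(1, 1), (2, -1), (3, -14), (7, 5), (11, -2)]
Absolute values: [1, 1, 14, 5, 2]
||x||_1 = sum = 23.

23


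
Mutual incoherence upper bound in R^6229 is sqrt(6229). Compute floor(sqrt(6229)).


78^2 = 6084 <= 6229 < 6241 = 79^2, so 78 <= sqrt(6229) < 79.
floor(sqrt(6229)) = 78.

78


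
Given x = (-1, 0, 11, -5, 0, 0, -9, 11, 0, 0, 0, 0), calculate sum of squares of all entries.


Non-zero entries: [(0, -1), (2, 11), (3, -5), (6, -9), (7, 11)]
Squares: [1, 121, 25, 81, 121]
||x||_2^2 = sum = 349.

349


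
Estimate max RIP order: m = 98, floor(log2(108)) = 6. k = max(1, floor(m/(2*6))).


floor(log2(108)) = 6.
2*6 = 12.
m/(2*floor(log2(n))) = 98/12 ≈ 8.1667.
floor = 8.
k = max(1, 8) = 8.

8


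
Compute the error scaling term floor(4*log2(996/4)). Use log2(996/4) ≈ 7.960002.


log2(n/k) = log2(996/4) ≈ 7.960002.
k*log2(n/k) ≈ 4*7.960002 = 31.840008.
floor(31.840008) = 31.

31


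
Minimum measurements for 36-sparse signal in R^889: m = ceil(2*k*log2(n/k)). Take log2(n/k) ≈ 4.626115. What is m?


log2(n/k) = log2(889/36) ≈ 4.626115.
2*k*log2(n/k) ≈ 2*36*4.626115 = 333.08028.
m = ceil(333.08028) = 334.

334


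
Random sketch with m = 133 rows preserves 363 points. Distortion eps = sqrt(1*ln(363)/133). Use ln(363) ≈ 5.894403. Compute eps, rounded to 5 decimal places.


ln(363) ≈ 5.894403.
1*ln(N)/m ≈ 1*5.894403/133 ≈ 0.04431882.
eps = sqrt(0.04431882) ≈ 0.2105204 ≈ 0.21052.

0.21052


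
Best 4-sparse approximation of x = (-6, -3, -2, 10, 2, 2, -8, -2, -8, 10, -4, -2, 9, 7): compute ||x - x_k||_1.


Sorted |x_i| descending: [10, 10, 9, 8, 8, 7, 6, 4, 3, 2, 2, 2, 2, 2]
Keep top 4: [10, 10, 9, 8]
Tail entries: [8, 7, 6, 4, 3, 2, 2, 2, 2, 2]
L1 error = sum of tail = 38.

38


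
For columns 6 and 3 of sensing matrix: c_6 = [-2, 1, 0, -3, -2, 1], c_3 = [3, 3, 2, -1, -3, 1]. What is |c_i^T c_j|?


Inner product: -2*3 + 1*3 + 0*2 + -3*-1 + -2*-3 + 1*1
Products: [-6, 3, 0, 3, 6, 1]
Sum = 7.
|dot| = 7.

7


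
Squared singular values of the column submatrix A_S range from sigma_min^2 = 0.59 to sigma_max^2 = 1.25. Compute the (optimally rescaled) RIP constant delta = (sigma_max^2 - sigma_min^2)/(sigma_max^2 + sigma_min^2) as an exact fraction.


lambda_max - lambda_min = 1.25 - 0.59 = 0.66.
lambda_max + lambda_min = 1.25 + 0.59 = 1.84.
delta = 0.66/1.84 = 66/184 = 33/92.

33/92


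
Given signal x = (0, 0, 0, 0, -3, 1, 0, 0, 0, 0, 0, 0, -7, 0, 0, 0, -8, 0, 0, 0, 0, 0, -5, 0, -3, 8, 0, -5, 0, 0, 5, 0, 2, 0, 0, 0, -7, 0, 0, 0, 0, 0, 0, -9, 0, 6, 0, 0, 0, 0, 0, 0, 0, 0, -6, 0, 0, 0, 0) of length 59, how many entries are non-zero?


Non-zero positions: [4, 5, 12, 16, 22, 24, 25, 27, 30, 32, 36, 43, 45, 54].
Sparsity = 14.

14


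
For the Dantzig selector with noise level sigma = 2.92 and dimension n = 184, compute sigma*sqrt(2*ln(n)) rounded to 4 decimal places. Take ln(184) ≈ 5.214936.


ln(184) ≈ 5.214936.
2*ln(n) ≈ 10.429872.
sqrt(2*ln(n)) ≈ sqrt(10.429872) ≈ 3.229531.
threshold ≈ 2.92*3.229531 = 9.43023052 ≈ 9.4302.

9.4302


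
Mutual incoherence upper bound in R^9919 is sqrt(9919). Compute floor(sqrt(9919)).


99^2 = 9801 <= 9919 < 10000 = 100^2, so 99 <= sqrt(9919) < 100.
floor(sqrt(9919)) = 99.

99


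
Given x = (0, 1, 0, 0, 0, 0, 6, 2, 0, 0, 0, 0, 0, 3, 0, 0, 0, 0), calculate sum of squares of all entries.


Non-zero entries: [(1, 1), (6, 6), (7, 2), (13, 3)]
Squares: [1, 36, 4, 9]
||x||_2^2 = sum = 50.

50


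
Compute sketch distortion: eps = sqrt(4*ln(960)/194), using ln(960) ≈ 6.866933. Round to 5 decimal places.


ln(960) ≈ 6.866933.
4*ln(N)/m ≈ 4*6.866933/194 ≈ 0.14158625.
eps = sqrt(0.14158625) ≈ 0.3762795 ≈ 0.37628.

0.37628


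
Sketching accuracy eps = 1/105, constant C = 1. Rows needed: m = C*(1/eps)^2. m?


1/eps = 105.
(1/eps)^2 = 11025.
m = 1*11025 = 11025.

11025


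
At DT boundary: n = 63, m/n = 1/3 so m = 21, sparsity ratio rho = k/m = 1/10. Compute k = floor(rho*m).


m = 1/3*63 = 21.
rho = 1/10.
rho*m = 1/10*21 = 2.1.
k = floor(2.1) = 2.

2


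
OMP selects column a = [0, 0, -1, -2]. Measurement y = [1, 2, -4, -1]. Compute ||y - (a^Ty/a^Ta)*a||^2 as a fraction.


a^T a = 5.
a^T y = 6.
coeff = 6/5 = 6/5.
||r||^2 = 74/5.

74/5


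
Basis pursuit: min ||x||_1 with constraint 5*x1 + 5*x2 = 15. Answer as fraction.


Axis intercepts:
  x1 = 3, x2 = 0: L1 = 3
  x1 = 0, x2 = 3: L1 = 3
x* = (3, 0)
||x*||_1 = 3.

3


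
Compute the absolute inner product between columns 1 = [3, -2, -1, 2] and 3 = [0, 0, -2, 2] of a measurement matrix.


Inner product: 3*0 + -2*0 + -1*-2 + 2*2
Products: [0, 0, 2, 4]
Sum = 6.
|dot| = 6.

6


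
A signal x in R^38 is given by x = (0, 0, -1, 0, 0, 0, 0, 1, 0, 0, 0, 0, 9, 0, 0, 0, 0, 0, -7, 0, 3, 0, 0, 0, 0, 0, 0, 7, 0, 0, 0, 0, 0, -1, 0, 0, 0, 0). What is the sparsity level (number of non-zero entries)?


Non-zero positions: [2, 7, 12, 18, 20, 27, 33].
Sparsity = 7.

7


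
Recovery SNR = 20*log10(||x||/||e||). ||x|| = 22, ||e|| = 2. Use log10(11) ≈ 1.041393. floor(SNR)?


||x||/||e|| = 22/2 = 11.
log10(11) ≈ 1.041393.
20*log10(||x||/||e||) ≈ 20*1.041393 = 20.82786.
floor(20.82786) = 20.

20


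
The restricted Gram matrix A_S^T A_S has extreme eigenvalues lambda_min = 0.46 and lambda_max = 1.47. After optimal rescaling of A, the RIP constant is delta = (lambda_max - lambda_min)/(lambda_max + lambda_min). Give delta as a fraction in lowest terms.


lambda_max - lambda_min = 1.47 - 0.46 = 1.01.
lambda_max + lambda_min = 1.47 + 0.46 = 1.93.
delta = 1.01/1.93 = 101/193.

101/193


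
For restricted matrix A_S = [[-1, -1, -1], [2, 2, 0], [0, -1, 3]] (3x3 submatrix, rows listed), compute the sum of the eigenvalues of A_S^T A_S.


Sum of eigenvalues of A_S^T A_S = trace(A_S^T A_S) = sum of squared column norms of A_S.
A_S^T A_S diagonal: [5, 6, 10].
trace = 5 + 6 + 10 = 21.

21


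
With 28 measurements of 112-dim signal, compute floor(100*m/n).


100*m/n = 100*28/112 ≈ 25.0.
floor = 25.

25


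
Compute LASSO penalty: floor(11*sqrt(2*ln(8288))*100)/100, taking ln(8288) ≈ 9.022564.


ln(8288) ≈ 9.022564.
2*ln(n) ≈ 18.045128.
sqrt(2*ln(n)) ≈ sqrt(18.045128) ≈ 4.247956.
lambda ≈ 11*4.247956 = 46.727516.
floor(lambda*100)/100 = 46.72.

46.72


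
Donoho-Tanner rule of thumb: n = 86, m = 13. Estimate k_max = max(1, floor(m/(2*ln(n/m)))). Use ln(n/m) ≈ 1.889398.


n/m = 86/13.
ln(n/m) ≈ 1.889398.
2*ln(n/m) ≈ 3.778796.
m/(2*ln(n/m)) ≈ 13/3.778796 ≈ 3.4402.
floor = 3.
k_max = max(1, 3) = 3.

3


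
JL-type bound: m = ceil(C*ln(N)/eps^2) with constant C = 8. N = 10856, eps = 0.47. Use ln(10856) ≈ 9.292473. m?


ln(10856) ≈ 9.292473.
eps^2 = 0.47^2 = 0.2209.
C*ln(N)/eps^2 ≈ 8*9.292473/0.2209 ≈ 336.5314.
m = ceil(336.5314) = 337.

337


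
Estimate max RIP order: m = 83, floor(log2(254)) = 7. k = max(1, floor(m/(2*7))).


floor(log2(254)) = 7.
2*7 = 14.
m/(2*floor(log2(n))) = 83/14 ≈ 5.9286.
floor = 5.
k = max(1, 5) = 5.

5


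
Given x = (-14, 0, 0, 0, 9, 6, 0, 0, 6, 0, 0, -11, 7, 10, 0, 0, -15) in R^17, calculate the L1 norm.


Non-zero entries: [(0, -14), (4, 9), (5, 6), (8, 6), (11, -11), (12, 7), (13, 10), (16, -15)]
Absolute values: [14, 9, 6, 6, 11, 7, 10, 15]
||x||_1 = sum = 78.

78


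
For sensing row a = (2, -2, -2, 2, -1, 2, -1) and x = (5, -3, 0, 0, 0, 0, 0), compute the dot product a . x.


Non-zero terms: ['2*5', '-2*-3']
Products: [10, 6]
y = sum = 16.

16


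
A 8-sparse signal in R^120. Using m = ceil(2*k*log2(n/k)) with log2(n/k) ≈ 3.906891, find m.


log2(n/k) = log2(120/8) ≈ 3.906891.
2*k*log2(n/k) ≈ 2*8*3.906891 = 62.510256.
m = ceil(62.510256) = 63.

63


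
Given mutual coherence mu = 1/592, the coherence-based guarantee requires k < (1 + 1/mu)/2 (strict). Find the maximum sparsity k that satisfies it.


1/mu = 592.
1 + 1/mu = 593.
(1 + 1/mu)/2 = 296.5 is not an integer, so k_max = floor(296.5) = 296.

296


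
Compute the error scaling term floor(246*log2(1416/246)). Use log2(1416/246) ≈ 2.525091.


log2(n/k) = log2(1416/246) ≈ 2.525091.
k*log2(n/k) ≈ 246*2.525091 = 621.172386.
floor(621.172386) = 621.

621


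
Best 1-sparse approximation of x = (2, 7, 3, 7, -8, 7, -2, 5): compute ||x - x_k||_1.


Sorted |x_i| descending: [8, 7, 7, 7, 5, 3, 2, 2]
Keep top 1: [8]
Tail entries: [7, 7, 7, 5, 3, 2, 2]
L1 error = sum of tail = 33.

33


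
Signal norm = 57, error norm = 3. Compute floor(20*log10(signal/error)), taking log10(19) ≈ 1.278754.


||x||/||e|| = 57/3 = 19.
log10(19) ≈ 1.278754.
20*log10(||x||/||e||) ≈ 20*1.278754 = 25.57508.
floor(25.57508) = 25.

25


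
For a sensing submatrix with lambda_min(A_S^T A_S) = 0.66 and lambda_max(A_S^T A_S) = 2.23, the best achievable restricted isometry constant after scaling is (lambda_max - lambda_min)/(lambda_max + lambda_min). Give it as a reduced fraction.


lambda_max - lambda_min = 2.23 - 0.66 = 1.57.
lambda_max + lambda_min = 2.23 + 0.66 = 2.89.
delta = 1.57/2.89 = 157/289.

157/289


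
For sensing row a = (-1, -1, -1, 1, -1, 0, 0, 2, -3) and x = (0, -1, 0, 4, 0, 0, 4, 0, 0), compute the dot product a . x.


Non-zero terms: ['-1*-1', '1*4', '0*4']
Products: [1, 4, 0]
y = sum = 5.

5


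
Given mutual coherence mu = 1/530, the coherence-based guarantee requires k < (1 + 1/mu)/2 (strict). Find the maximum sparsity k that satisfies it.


1/mu = 530.
1 + 1/mu = 531.
(1 + 1/mu)/2 = 265.5 is not an integer, so k_max = floor(265.5) = 265.

265


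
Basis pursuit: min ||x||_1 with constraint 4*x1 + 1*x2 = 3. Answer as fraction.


Axis intercepts:
  x1 = 3/4, x2 = 0: L1 = 3/4
  x1 = 0, x2 = 3: L1 = 3
x* = (3/4, 0)
||x*||_1 = 3/4.

3/4


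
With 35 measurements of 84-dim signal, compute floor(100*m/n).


100*m/n = 100*35/84 ≈ 41.6667.
floor = 41.

41


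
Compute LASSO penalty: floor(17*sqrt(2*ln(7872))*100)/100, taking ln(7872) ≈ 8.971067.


ln(7872) ≈ 8.971067.
2*ln(n) ≈ 17.942134.
sqrt(2*ln(n)) ≈ sqrt(17.942134) ≈ 4.235816.
lambda ≈ 17*4.235816 = 72.008872.
floor(lambda*100)/100 = 72.00.

72.00


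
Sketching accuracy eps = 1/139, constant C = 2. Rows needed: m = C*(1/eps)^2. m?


1/eps = 139.
(1/eps)^2 = 19321.
m = 2*19321 = 38642.

38642


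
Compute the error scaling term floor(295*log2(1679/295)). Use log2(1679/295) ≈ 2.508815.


log2(n/k) = log2(1679/295) ≈ 2.508815.
k*log2(n/k) ≈ 295*2.508815 = 740.100425.
floor(740.100425) = 740.

740


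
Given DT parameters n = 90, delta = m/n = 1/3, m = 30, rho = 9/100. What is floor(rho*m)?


m = 1/3*90 = 30.
rho = 9/100.
rho*m = 9/100*30 = 2.7.
k = floor(2.7) = 2.

2


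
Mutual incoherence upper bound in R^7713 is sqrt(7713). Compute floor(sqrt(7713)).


87^2 = 7569 <= 7713 < 7744 = 88^2, so 87 <= sqrt(7713) < 88.
floor(sqrt(7713)) = 87.

87


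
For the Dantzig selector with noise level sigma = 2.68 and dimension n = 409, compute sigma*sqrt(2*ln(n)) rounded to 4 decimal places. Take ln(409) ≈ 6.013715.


ln(409) ≈ 6.013715.
2*ln(n) ≈ 12.02743.
sqrt(2*ln(n)) ≈ sqrt(12.02743) ≈ 3.468059.
threshold ≈ 2.68*3.468059 = 9.29439812 ≈ 9.2944.

9.2944


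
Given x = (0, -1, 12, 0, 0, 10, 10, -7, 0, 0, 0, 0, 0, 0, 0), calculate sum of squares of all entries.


Non-zero entries: [(1, -1), (2, 12), (5, 10), (6, 10), (7, -7)]
Squares: [1, 144, 100, 100, 49]
||x||_2^2 = sum = 394.

394


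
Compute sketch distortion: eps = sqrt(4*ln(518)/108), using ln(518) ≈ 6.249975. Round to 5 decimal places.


ln(518) ≈ 6.249975.
4*ln(N)/m ≈ 4*6.249975/108 ≈ 0.23148056.
eps = sqrt(0.23148056) ≈ 0.4811243 ≈ 0.48112.

0.48112


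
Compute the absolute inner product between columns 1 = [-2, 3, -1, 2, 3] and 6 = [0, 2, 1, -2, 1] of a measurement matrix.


Inner product: -2*0 + 3*2 + -1*1 + 2*-2 + 3*1
Products: [0, 6, -1, -4, 3]
Sum = 4.
|dot| = 4.

4


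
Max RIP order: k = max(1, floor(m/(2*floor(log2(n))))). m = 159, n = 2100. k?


floor(log2(2100)) = 11.
2*11 = 22.
m/(2*floor(log2(n))) = 159/22 ≈ 7.2273.
floor = 7.
k = max(1, 7) = 7.

7


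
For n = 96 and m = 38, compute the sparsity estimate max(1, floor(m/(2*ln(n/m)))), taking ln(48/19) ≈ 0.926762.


n/m = 96/38 = 48/19.
ln(n/m) ≈ 0.926762.
2*ln(n/m) ≈ 1.853524.
m/(2*ln(n/m)) ≈ 38/1.853524 ≈ 20.5015.
floor = 20.
k_max = max(1, 20) = 20.

20


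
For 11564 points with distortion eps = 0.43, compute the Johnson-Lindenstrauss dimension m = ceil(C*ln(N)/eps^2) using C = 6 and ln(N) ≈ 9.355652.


ln(11564) ≈ 9.355652.
eps^2 = 0.43^2 = 0.1849.
C*ln(N)/eps^2 ≈ 6*9.355652/0.1849 ≈ 303.5907.
m = ceil(303.5907) = 304.

304


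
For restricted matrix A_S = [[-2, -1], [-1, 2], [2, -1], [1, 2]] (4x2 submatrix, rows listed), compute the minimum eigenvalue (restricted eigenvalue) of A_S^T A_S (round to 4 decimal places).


A_S^T A_S = [[10, 0], [0, 10]].
trace = 20.
det = 100.
disc = trace^2 - 4*det = 400 - 4*100 = 0.
sqrt(0) = 0.
lam_min = (20 - 0)/2 = 10 = 10.0000.

10.0000


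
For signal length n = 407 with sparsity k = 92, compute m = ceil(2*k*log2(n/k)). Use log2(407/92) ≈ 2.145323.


log2(n/k) = log2(407/92) ≈ 2.145323.
2*k*log2(n/k) ≈ 2*92*2.145323 = 394.739432.
m = ceil(394.739432) = 395.

395


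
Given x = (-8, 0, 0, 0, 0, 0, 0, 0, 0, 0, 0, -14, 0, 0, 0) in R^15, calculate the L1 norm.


Non-zero entries: [(0, -8), (11, -14)]
Absolute values: [8, 14]
||x||_1 = sum = 22.

22


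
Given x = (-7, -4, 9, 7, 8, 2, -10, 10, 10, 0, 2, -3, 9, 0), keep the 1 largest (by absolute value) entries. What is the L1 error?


Sorted |x_i| descending: [10, 10, 10, 9, 9, 8, 7, 7, 4, 3, 2, 2, 0, 0]
Keep top 1: [10]
Tail entries: [10, 10, 9, 9, 8, 7, 7, 4, 3, 2, 2, 0, 0]
L1 error = sum of tail = 71.

71


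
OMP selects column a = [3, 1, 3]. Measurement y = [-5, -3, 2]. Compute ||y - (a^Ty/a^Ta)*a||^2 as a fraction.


a^T a = 19.
a^T y = -12.
coeff = -12/19 = -12/19.
||r||^2 = 578/19.

578/19


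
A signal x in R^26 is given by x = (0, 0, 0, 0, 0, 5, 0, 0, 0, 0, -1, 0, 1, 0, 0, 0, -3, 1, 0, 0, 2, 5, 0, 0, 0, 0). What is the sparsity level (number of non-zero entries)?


Non-zero positions: [5, 10, 12, 16, 17, 20, 21].
Sparsity = 7.

7


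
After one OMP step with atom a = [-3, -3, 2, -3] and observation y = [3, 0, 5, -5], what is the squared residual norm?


a^T a = 31.
a^T y = 16.
coeff = 16/31 = 16/31.
||r||^2 = 1573/31.

1573/31


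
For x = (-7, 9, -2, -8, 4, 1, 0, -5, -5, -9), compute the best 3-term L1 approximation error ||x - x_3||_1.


Sorted |x_i| descending: [9, 9, 8, 7, 5, 5, 4, 2, 1, 0]
Keep top 3: [9, 9, 8]
Tail entries: [7, 5, 5, 4, 2, 1, 0]
L1 error = sum of tail = 24.

24


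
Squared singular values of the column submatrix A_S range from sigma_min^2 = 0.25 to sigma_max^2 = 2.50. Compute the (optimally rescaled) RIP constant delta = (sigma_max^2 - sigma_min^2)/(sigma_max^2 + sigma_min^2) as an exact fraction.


lambda_max - lambda_min = 2.50 - 0.25 = 2.25.
lambda_max + lambda_min = 2.50 + 0.25 = 2.75.
delta = 2.25/2.75 = 225/275 = 9/11.

9/11
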